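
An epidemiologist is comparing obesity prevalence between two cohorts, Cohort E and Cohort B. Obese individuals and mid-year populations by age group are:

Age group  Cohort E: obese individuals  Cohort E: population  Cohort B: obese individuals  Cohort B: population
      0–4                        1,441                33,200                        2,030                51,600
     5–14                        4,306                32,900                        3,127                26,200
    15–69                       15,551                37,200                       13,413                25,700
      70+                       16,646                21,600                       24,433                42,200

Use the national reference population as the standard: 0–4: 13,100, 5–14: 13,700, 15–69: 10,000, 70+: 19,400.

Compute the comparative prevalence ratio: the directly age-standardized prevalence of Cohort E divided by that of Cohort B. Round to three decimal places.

1.155

Age-specific rates per 1,000 for Cohort E: 43.404, 130.881, 418.038, 770.648.
For Cohort B: 39.341, 119.351, 521.907, 578.981.
Standard total = 56,200; weights = 0.2331, 0.2438, 0.1779, 0.3452.
Cohort E: 0.2331×43.404 + 0.2438×130.881 + 0.1779×418.038 + 0.3452×770.648 = 382.4308 per 1,000.
Cohort B: 0.2331×39.341 + 0.2438×119.351 + 0.1779×521.907 + 0.3452×578.981 = 330.9925 per 1,000.
Ratio = 382.4308 ÷ 330.9925 = 1.15541.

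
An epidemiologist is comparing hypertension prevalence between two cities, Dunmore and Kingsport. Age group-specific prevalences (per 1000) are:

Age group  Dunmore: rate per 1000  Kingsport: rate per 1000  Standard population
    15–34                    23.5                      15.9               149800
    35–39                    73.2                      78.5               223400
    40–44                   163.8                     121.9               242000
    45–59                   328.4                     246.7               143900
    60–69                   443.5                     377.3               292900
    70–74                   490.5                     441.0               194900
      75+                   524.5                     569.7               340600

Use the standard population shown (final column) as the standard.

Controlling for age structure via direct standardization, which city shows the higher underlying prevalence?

Standard total = 1587500; weights = 0.0944, 0.1407, 0.1524, 0.0906, 0.1845, 0.1228, 0.2146.
Dunmore: 0.0944×23.5 + 0.1407×73.2 + 0.1524×163.8 + 0.0906×328.4 + 0.1845×443.5 + 0.1228×490.5 + 0.2146×524.5 = 321.8355 per 1000.
Kingsport: 0.0944×15.9 + 0.1407×78.5 + 0.1524×121.9 + 0.0906×246.7 + 0.1845×377.3 + 0.1228×441.0 + 0.2146×569.7 = 299.4775 per 1000.

Dunmore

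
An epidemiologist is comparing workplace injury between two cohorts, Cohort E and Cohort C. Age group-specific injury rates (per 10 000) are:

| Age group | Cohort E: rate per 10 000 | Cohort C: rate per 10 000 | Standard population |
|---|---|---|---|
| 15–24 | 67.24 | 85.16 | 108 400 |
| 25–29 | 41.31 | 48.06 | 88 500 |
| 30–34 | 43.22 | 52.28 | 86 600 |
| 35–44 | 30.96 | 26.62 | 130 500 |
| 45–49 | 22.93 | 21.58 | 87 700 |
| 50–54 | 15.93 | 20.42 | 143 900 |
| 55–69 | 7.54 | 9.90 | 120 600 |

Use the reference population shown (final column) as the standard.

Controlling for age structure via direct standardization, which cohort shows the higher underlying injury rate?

Standard total = 766 200; weights = 0.1415, 0.1155, 0.1130, 0.1703, 0.1145, 0.1878, 0.1574.
Cohort E: 0.1415×67.24 + 0.1155×41.31 + 0.1130×43.22 + 0.1703×30.96 + 0.1145×22.93 + 0.1878×15.93 + 0.1574×7.54 = 31.2458 per 10 000.
Cohort C: 0.1415×85.16 + 0.1155×48.06 + 0.1130×52.28 + 0.1703×26.62 + 0.1145×21.58 + 0.1878×20.42 + 0.1574×9.90 = 35.9057 per 10 000.

Cohort C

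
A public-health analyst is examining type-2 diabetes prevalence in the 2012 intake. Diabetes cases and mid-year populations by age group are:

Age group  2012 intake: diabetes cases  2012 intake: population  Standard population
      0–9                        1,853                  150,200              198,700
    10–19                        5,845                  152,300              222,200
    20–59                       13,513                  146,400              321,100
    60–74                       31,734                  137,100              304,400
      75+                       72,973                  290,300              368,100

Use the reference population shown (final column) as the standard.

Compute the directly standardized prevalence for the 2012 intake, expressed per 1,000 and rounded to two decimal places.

143.94

Age-specific rates per 1,000 for the 2012 intake: 12.337, 38.378, 92.302, 231.466, 251.371.
Standard total = 1,414,500; weights = 0.1405, 0.1571, 0.2270, 0.2152, 0.2602.
Standardized rate: 0.1405×12.337 + 0.1571×38.378 + 0.2270×92.302 + 0.2152×231.466 + 0.2602×251.371 = 143.9414 per 1,000.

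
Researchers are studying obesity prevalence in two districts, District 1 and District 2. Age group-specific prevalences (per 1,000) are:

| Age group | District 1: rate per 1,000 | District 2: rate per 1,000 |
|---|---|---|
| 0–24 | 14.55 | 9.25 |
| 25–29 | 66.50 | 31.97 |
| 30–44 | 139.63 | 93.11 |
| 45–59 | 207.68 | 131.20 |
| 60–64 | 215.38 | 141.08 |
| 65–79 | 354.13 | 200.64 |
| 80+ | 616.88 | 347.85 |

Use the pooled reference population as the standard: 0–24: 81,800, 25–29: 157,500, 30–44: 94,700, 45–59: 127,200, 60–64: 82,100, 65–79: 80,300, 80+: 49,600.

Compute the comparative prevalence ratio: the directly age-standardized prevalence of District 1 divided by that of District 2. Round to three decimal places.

Standard total = 673,200; weights = 0.1215, 0.2340, 0.1407, 0.1889, 0.1220, 0.1193, 0.0737.
District 1: 0.1215×14.55 + 0.2340×66.50 + 0.1407×139.63 + 0.1889×207.68 + 0.1220×215.38 + 0.1193×354.13 + 0.0737×616.88 = 190.1669 per 1,000.
District 2: 0.1215×9.25 + 0.2340×31.97 + 0.1407×93.11 + 0.1889×131.20 + 0.1220×141.08 + 0.1193×200.64 + 0.0737×347.85 = 113.2583 per 1,000.
Ratio = 190.1669 ÷ 113.2583 = 1.67905.

1.679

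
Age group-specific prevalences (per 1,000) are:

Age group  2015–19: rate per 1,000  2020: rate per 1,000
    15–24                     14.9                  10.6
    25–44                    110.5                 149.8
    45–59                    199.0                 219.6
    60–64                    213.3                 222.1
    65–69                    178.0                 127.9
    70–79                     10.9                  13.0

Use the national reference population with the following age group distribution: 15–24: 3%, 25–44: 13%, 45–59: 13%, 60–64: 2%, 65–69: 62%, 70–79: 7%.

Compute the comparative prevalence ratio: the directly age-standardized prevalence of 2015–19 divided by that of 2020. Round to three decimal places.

Standard weights: 0.03, 0.13, 0.13, 0.02, 0.62, 0.07.
2015–19: 0.0300×14.9 + 0.1300×110.5 + 0.1300×199.0 + 0.0200×213.3 + 0.6200×178.0 + 0.0700×10.9 = 156.0710 per 1,000.
2020: 0.0300×10.6 + 0.1300×149.8 + 0.1300×219.6 + 0.0200×222.1 + 0.6200×127.9 + 0.0700×13.0 = 132.9900 per 1,000.
Ratio = 156.0710 ÷ 132.9900 = 1.17355.

1.174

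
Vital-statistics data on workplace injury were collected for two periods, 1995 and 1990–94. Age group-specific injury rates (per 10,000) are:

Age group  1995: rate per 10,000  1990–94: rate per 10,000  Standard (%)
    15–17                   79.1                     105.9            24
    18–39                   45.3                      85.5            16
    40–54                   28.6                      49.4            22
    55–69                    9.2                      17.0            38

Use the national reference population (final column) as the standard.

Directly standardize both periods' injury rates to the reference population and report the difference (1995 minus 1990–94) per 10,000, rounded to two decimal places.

-20.40

Standard weights: 0.24, 0.16, 0.22, 0.38.
1995: 0.2400×79.1 + 0.1600×45.3 + 0.2200×28.6 + 0.3800×9.2 = 36.0200 per 10,000.
1990–94: 0.2400×105.9 + 0.1600×85.5 + 0.2200×49.4 + 0.3800×17.0 = 56.4240 per 10,000.
Difference = 36.0200 − 56.4240 = -20.4040.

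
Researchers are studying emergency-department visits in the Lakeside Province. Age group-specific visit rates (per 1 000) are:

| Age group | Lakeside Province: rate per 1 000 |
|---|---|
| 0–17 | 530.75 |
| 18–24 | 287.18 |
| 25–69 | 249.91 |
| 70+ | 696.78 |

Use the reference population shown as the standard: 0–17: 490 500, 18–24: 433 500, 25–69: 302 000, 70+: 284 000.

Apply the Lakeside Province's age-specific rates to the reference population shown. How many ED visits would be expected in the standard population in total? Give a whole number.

658184

Expected ED visits = Σ (standard pop × age-specific rate ÷ 1 000)
= 490 500×530.75/1 000 + 433 500×287.18/1 000 + 302 000×249.91/1 000 + 284 000×696.78/1 000
= 260332.88 + 124492.53 + 75472.82 + 197885.52 = 658183.74.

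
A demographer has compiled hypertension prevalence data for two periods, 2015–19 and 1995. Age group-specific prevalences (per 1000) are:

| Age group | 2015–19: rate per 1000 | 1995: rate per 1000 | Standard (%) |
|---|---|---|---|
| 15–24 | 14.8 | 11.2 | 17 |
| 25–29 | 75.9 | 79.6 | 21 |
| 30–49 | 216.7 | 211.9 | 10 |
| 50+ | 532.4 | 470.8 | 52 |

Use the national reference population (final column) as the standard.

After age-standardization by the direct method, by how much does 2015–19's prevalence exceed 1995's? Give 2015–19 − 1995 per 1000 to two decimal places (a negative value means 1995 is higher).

32.35

Standard weights: 0.17, 0.21, 0.10, 0.52.
2015–19: 0.1700×14.8 + 0.2100×75.9 + 0.1000×216.7 + 0.5200×532.4 = 316.9730 per 1000.
1995: 0.1700×11.2 + 0.2100×79.6 + 0.1000×211.9 + 0.5200×470.8 = 284.6260 per 1000.
Difference = 316.9730 − 284.6260 = 32.3470.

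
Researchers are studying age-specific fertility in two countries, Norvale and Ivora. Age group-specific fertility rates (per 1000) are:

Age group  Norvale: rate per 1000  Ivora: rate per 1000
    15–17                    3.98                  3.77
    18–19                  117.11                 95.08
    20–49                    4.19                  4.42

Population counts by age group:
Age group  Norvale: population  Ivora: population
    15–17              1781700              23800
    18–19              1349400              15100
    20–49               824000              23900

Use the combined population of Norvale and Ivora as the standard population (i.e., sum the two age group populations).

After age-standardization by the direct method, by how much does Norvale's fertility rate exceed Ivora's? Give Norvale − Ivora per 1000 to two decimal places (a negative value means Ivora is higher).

7.53

Combined standard total = 4017900; weights = 0.4494, 0.3396, 0.2110.
Norvale: 0.4494×3.98 + 0.3396×117.11 + 0.2110×4.19 = 42.4439 per 1000.
Ivora: 0.4494×3.77 + 0.3396×95.08 + 0.2110×4.42 = 34.9165 per 1000.
Difference = 42.4439 − 34.9165 = 7.5273.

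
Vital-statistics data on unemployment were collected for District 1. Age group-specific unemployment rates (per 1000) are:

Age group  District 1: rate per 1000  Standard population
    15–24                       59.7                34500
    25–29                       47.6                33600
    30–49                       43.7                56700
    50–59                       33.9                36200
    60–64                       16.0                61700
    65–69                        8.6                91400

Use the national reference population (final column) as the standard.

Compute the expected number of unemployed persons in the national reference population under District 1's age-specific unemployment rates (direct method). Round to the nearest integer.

9137

Expected unemployed persons = Σ (standard pop × age-specific rate ÷ 1000)
= 34500×59.7/1000 + 33600×47.6/1000 + 56700×43.7/1000 + 36200×33.9/1000 + 61700×16.0/1000 + 91400×8.6/1000
= 2059.65 + 1599.36 + 2477.79 + 1227.18 + 987.20 + 786.04 = 9137.22.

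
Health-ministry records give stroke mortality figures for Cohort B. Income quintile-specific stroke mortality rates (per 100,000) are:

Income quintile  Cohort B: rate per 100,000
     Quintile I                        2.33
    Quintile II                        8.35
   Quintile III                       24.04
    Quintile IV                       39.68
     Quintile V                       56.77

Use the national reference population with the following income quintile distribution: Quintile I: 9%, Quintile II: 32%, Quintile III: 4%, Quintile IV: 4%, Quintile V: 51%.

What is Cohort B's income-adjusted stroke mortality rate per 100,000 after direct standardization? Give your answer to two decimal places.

Standard weights: 0.09, 0.32, 0.04, 0.04, 0.51.
Standardized rate: 0.0900×2.33 + 0.3200×8.35 + 0.0400×24.04 + 0.0400×39.68 + 0.5100×56.77 = 34.3832 per 100,000.

34.38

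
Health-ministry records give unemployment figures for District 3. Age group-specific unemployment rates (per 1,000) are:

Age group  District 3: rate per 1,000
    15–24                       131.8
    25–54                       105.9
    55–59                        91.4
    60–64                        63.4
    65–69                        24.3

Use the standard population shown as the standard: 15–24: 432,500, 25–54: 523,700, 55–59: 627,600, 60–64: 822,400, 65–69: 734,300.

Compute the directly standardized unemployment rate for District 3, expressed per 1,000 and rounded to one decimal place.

Standard total = 3,140,500; weights = 0.1377, 0.1668, 0.1998, 0.2619, 0.2338.
Standardized rate: 0.1377×131.8 + 0.1668×105.9 + 0.1998×91.4 + 0.2619×63.4 + 0.2338×24.3 = 76.3603 per 1,000.

76.4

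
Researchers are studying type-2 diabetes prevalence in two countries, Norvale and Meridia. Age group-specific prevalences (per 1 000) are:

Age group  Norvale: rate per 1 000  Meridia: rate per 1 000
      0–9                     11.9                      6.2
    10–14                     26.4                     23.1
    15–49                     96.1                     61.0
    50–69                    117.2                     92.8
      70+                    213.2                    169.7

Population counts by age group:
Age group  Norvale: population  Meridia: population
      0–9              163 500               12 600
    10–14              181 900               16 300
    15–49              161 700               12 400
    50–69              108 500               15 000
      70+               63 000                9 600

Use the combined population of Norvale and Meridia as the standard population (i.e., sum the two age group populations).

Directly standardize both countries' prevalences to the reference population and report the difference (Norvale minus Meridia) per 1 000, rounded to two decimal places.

Combined standard total = 744 500; weights = 0.2365, 0.2662, 0.2338, 0.1659, 0.0975.
Norvale: 0.2365×11.9 + 0.2662×26.4 + 0.2338×96.1 + 0.1659×117.2 + 0.0975×213.2 = 72.5475 per 1 000.
Meridia: 0.2365×6.2 + 0.2662×23.1 + 0.2338×61.0 + 0.1659×92.8 + 0.0975×169.7 = 53.8232 per 1 000.
Difference = 72.5475 − 53.8232 = 18.7243.

18.72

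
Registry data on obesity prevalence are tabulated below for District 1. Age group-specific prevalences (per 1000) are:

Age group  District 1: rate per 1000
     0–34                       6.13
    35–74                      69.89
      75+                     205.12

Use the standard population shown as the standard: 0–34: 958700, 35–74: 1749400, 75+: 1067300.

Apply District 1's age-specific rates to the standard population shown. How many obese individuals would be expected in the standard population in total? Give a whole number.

347067

Expected obese individuals = Σ (standard pop × age-specific rate ÷ 1000)
= 958700×6.13/1000 + 1749400×69.89/1000 + 1067300×205.12/1000
= 5876.83 + 122265.57 + 218924.58 = 347066.97.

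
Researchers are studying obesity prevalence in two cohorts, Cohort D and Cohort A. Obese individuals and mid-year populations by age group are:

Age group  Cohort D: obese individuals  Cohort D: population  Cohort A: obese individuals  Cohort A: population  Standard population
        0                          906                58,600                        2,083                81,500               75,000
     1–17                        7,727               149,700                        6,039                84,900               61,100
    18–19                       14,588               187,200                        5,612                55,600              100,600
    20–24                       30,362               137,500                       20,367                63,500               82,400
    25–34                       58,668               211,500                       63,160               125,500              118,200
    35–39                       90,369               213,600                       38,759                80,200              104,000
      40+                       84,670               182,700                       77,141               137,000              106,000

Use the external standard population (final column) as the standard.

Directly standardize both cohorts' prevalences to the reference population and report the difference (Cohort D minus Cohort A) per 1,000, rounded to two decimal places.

Age-specific rates per 1,000 for Cohort D: 15.461, 51.617, 77.927, 220.815, 277.390, 423.076, 463.437.
For Cohort A: 25.558, 71.131, 100.935, 320.740, 503.267, 483.279, 563.073.
Standard total = 647,300; weights = 0.1159, 0.0944, 0.1554, 0.1273, 0.1826, 0.1607, 0.1638.
Cohort D: 0.1159×15.461 + 0.0944×51.617 + 0.1554×77.927 + 0.1273×220.815 + 0.1826×277.390 + 0.1607×423.076 + 0.1638×463.437 = 241.4023 per 1,000.
Cohort A: 0.1159×25.558 + 0.0944×71.131 + 0.1554×100.935 + 0.1273×320.740 + 0.1826×503.267 + 0.1607×483.279 + 0.1638×563.073 = 327.9453 per 1,000.
Difference = 241.4023 − 327.9453 = -86.5430.

-86.54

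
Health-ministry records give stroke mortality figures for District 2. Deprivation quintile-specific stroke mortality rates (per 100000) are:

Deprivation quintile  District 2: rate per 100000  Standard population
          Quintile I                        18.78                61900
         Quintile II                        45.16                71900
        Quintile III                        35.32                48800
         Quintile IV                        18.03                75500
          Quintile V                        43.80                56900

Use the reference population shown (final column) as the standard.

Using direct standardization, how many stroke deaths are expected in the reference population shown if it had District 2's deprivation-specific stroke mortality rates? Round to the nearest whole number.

100

Expected stroke deaths = Σ (standard pop × deprivation-specific rate ÷ 100000)
= 61900×18.78/100000 + 71900×45.16/100000 + 48800×35.32/100000 + 75500×18.03/100000 + 56900×43.80/100000
= 11.62 + 32.47 + 17.24 + 13.61 + 24.92 = 99.87.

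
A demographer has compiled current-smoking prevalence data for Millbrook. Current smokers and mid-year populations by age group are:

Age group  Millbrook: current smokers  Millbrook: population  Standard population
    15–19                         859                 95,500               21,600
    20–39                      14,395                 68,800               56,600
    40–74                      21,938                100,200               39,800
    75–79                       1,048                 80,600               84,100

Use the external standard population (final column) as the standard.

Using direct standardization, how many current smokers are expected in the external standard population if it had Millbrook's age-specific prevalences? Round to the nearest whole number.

Age-specific rates per 1,000 for Millbrook: 8.995, 209.230, 218.942, 13.002.
Expected current smokers = Σ (standard pop × age-specific rate ÷ 1,000)
= 21,600×8.995/1,000 + 56,600×209.230/1,000 + 39,800×218.942/1,000 + 84,100×13.002/1,000
= 194.29 + 11842.40 + 8713.90 + 1093.51 = 21844.09.

21844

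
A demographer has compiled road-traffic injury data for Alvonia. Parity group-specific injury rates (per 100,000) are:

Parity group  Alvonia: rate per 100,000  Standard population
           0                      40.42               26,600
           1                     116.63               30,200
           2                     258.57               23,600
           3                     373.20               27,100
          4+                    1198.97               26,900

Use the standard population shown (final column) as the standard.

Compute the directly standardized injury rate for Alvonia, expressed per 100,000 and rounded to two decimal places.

Standard total = 134,400; weights = 0.1979, 0.2247, 0.1756, 0.2016, 0.2001.
Standardized rate: 0.1979×40.42 + 0.2247×116.63 + 0.1756×258.57 + 0.2016×373.20 + 0.2001×1198.97 = 394.8338 per 100,000.

394.83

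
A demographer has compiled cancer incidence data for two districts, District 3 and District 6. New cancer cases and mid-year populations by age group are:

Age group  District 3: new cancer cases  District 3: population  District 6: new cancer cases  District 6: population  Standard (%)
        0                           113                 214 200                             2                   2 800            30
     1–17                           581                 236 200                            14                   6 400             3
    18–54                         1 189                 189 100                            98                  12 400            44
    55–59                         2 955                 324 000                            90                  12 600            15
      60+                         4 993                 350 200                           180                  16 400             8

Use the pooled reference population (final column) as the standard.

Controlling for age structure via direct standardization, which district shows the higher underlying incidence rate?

District 6

Age-specific rates per 100 000 for District 3: 52.75, 245.98, 628.77, 912.04, 1425.76.
For District 6: 71.43, 218.75, 790.32, 714.29, 1097.56.
Standard weights: 0.30, 0.03, 0.44, 0.15, 0.08.
District 3: 0.3000×52.75 + 0.0300×245.98 + 0.4400×628.77 + 0.1500×912.04 + 0.0800×1425.76 = 550.7296 per 100 000.
District 6: 0.3000×71.43 + 0.0300×218.75 + 0.4400×790.32 + 0.1500×714.29 + 0.0800×1097.56 = 570.6807 per 100 000.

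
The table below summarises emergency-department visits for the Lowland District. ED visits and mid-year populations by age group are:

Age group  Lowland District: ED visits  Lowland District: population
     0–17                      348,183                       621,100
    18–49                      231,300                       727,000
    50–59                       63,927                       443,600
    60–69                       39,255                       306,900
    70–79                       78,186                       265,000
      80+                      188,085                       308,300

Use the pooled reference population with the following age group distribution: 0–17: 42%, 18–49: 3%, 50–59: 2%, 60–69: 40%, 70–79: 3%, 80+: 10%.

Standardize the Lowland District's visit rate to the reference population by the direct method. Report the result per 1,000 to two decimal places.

368.90

Age-specific rates per 1,000 for the Lowland District: 560.591, 318.157, 144.110, 127.908, 295.042, 610.071.
Standard weights: 0.42, 0.03, 0.02, 0.40, 0.03, 0.10.
Standardized rate: 0.4200×560.591 + 0.0300×318.157 + 0.0200×144.110 + 0.4000×127.908 + 0.0300×295.042 + 0.1000×610.071 = 368.8967 per 1,000.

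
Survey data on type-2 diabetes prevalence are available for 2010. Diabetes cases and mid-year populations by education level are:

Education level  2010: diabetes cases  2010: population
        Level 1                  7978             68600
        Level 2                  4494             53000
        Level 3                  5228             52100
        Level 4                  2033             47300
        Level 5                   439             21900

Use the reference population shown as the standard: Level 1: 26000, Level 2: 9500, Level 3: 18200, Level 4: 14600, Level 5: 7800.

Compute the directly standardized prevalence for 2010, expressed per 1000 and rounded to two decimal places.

Education-specific rates per 1000 for 2010: 116.297, 84.792, 100.345, 42.981, 20.046.
Standard total = 76100; weights = 0.3417, 0.1248, 0.2392, 0.1919, 0.1025.
Standardized rate: 0.3417×116.297 + 0.1248×84.792 + 0.2392×100.345 + 0.1919×42.981 + 0.1025×20.046 = 84.6180 per 1000.

84.62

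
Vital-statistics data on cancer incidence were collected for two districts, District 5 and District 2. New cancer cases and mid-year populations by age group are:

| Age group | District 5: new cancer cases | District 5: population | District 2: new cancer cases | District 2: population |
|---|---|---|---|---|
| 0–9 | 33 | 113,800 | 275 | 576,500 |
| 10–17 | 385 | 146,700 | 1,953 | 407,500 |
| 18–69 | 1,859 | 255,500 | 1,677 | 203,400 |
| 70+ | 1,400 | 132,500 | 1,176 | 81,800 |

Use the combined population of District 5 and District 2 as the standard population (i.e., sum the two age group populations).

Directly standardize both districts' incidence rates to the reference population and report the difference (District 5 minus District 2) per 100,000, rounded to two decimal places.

-135.16

Age-specific rates per 100,000 for District 5: 29.00, 262.44, 727.59, 1056.60.
For District 2: 47.70, 479.26, 824.48, 1437.65.
Combined standard total = 1,917,700; weights = 0.3600, 0.2890, 0.2393, 0.1117.
District 5: 0.3600×29.00 + 0.2890×262.44 + 0.2393×727.59 + 0.1117×1056.60 = 378.4661 per 100,000.
District 2: 0.3600×47.70 + 0.2890×479.26 + 0.2393×824.48 + 0.1117×1437.65 = 513.6262 per 100,000.
Difference = 378.4661 − 513.6262 = -135.1601.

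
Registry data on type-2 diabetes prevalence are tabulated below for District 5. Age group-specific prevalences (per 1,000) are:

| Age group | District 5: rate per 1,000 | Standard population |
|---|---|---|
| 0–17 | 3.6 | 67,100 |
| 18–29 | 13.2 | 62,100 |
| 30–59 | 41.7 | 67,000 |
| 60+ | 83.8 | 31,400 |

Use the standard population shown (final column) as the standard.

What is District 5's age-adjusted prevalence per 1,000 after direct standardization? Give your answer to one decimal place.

28.5

Standard total = 227,600; weights = 0.2948, 0.2728, 0.2944, 0.1380.
Standardized rate: 0.2948×3.6 + 0.2728×13.2 + 0.2944×41.7 + 0.1380×83.8 = 28.4996 per 1,000.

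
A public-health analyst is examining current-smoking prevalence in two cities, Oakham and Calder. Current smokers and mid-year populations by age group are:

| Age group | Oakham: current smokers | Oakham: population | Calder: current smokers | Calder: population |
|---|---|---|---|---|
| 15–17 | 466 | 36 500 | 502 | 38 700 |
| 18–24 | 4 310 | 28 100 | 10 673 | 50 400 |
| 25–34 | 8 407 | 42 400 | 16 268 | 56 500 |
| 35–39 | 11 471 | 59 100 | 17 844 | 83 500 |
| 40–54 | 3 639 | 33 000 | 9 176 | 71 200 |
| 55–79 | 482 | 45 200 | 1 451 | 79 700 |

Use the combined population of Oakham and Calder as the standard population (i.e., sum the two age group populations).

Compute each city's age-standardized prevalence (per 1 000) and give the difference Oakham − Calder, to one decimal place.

-30.7

Age-specific rates per 1 000 for Oakham: 12.767, 153.381, 198.278, 194.095, 110.273, 10.664.
For Calder: 12.972, 211.766, 287.929, 213.701, 128.876, 18.206.
Combined standard total = 624 300; weights = 0.1205, 0.1257, 0.1584, 0.2284, 0.1669, 0.2001.
Oakham: 0.1205×12.767 + 0.1257×153.381 + 0.1584×198.278 + 0.2284×194.095 + 0.1669×110.273 + 0.2001×10.664 = 117.1079 per 1 000.
Calder: 0.1205×12.972 + 0.1257×211.766 + 0.1584×287.929 + 0.2284×213.701 + 0.1669×128.876 + 0.2001×18.206 = 147.7684 per 1 000.
Difference = 117.1079 − 147.7684 = -30.6605.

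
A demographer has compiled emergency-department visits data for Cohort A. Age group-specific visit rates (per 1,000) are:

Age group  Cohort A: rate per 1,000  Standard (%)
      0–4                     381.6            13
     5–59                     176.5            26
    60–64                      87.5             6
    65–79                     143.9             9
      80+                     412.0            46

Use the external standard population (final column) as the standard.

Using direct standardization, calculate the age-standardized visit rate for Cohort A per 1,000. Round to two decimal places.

303.22

Standard weights: 0.13, 0.26, 0.06, 0.09, 0.46.
Standardized rate: 0.1300×381.6 + 0.2600×176.5 + 0.0600×87.5 + 0.0900×143.9 + 0.4600×412.0 = 303.2190 per 1,000.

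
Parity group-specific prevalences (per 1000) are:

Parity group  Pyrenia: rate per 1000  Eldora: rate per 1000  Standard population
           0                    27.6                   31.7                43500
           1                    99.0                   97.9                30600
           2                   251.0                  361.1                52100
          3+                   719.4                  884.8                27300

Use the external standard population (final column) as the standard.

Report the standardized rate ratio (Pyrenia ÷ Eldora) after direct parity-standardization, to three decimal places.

Standard total = 153500; weights = 0.2834, 0.1993, 0.3394, 0.1779.
Pyrenia: 0.2834×27.6 + 0.1993×99.0 + 0.3394×251.0 + 0.1779×719.4 = 240.6952 per 1000.
Eldora: 0.2834×31.7 + 0.1993×97.9 + 0.3394×361.1 + 0.1779×884.8 = 308.4237 per 1000.
Ratio = 240.6952 ÷ 308.4237 = 0.78040.

0.780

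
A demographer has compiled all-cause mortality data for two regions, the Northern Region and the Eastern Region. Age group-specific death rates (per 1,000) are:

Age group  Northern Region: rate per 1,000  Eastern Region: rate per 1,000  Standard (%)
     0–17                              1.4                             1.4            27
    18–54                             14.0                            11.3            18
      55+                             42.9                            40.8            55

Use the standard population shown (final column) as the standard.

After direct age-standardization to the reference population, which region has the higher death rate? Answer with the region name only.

Standard weights: 0.27, 0.18, 0.55.
The Northern Region: 0.2700×1.4 + 0.1800×14.0 + 0.5500×42.9 = 26.4930 per 1,000.
The Eastern Region: 0.2700×1.4 + 0.1800×11.3 + 0.5500×40.8 = 24.8520 per 1,000.

Northern Region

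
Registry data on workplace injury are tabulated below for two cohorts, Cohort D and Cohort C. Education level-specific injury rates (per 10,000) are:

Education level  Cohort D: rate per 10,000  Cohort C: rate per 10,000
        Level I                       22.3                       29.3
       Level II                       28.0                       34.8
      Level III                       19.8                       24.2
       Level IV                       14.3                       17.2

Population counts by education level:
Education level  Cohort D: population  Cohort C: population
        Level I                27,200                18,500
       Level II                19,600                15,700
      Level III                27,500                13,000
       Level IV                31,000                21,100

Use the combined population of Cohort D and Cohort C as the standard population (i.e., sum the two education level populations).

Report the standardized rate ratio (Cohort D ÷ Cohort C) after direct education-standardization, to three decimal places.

0.800

Combined standard total = 173,600; weights = 0.2632, 0.2033, 0.2333, 0.3001.
Cohort D: 0.2632×22.3 + 0.2033×28.0 + 0.2333×19.8 + 0.3001×14.3 = 20.4749 per 10,000.
Cohort C: 0.2632×29.3 + 0.2033×34.8 + 0.2333×24.2 + 0.3001×17.2 = 25.5972 per 10,000.
Ratio = 20.4749 ÷ 25.5972 = 0.79989.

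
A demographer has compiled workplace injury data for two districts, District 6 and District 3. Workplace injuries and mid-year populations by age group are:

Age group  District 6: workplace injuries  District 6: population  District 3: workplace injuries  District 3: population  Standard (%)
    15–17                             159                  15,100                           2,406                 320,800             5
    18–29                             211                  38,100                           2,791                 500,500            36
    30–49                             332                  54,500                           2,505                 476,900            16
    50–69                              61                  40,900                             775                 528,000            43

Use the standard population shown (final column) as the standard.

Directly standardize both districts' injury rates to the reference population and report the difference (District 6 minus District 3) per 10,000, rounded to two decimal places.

Age-specific rates per 10,000 for District 6: 105.30, 55.38, 60.92, 14.91.
For District 3: 75.00, 55.76, 52.53, 14.68.
Standard weights: 0.05, 0.36, 0.16, 0.43.
District 6: 0.0500×105.30 + 0.3600×55.38 + 0.1600×60.92 + 0.4300×14.91 = 41.3619 per 10,000.
District 3: 0.0500×75.00 + 0.3600×55.76 + 0.1600×52.53 + 0.4300×14.68 = 38.5410 per 10,000.
Difference = 41.3619 − 38.5410 = 2.8209.

2.82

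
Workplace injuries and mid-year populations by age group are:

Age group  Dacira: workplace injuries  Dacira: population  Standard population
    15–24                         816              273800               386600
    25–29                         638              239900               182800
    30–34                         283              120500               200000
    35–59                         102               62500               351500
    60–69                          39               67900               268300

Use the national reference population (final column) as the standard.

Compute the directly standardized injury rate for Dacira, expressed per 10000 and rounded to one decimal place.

20.4

Age-specific rates per 10000 for Dacira: 29.80, 26.59, 23.49, 16.32, 5.74.
Standard total = 1389200; weights = 0.2783, 0.1316, 0.1440, 0.2530, 0.1931.
Standardized rate: 0.2783×29.80 + 0.1316×26.59 + 0.1440×23.49 + 0.2530×16.32 + 0.1931×5.74 = 20.4131 per 10000.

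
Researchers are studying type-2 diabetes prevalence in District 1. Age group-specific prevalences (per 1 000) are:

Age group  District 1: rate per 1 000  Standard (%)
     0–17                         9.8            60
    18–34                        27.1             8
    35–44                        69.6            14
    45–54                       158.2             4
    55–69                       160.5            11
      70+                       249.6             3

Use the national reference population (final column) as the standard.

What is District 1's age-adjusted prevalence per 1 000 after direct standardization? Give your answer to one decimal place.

Standard weights: 0.60, 0.08, 0.14, 0.04, 0.11, 0.03.
Standardized rate: 0.6000×9.8 + 0.0800×27.1 + 0.1400×69.6 + 0.0400×158.2 + 0.1100×160.5 + 0.0300×249.6 = 49.2630 per 1 000.

49.3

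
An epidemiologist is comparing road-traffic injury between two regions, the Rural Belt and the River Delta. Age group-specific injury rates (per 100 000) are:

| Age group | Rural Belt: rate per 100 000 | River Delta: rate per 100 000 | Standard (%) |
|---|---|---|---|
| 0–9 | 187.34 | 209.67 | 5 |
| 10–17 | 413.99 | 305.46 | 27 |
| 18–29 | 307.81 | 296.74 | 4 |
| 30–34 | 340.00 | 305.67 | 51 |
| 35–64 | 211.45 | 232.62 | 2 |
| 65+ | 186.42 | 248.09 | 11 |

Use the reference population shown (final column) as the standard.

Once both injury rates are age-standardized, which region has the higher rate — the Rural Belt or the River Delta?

Standard weights: 0.05, 0.27, 0.04, 0.51, 0.02, 0.11.
The Rural Belt: 0.0500×187.34 + 0.2700×413.99 + 0.0400×307.81 + 0.5100×340.00 + 0.0200×211.45 + 0.1100×186.42 = 331.5919 per 100 000.
The River Delta: 0.0500×209.67 + 0.2700×305.46 + 0.0400×296.74 + 0.5100×305.67 + 0.0200×232.62 + 0.1100×248.09 = 292.6613 per 100 000.

Rural Belt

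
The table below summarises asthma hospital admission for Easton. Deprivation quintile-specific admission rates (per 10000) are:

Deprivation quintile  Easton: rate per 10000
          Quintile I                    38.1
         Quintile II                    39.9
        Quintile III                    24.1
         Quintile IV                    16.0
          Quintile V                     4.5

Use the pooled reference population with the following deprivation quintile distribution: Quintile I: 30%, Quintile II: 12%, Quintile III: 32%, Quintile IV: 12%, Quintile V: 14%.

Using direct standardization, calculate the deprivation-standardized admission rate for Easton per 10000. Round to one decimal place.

26.5

Standard weights: 0.30, 0.12, 0.32, 0.12, 0.14.
Standardized rate: 0.3000×38.1 + 0.1200×39.9 + 0.3200×24.1 + 0.1200×16.0 + 0.1400×4.5 = 26.4800 per 10000.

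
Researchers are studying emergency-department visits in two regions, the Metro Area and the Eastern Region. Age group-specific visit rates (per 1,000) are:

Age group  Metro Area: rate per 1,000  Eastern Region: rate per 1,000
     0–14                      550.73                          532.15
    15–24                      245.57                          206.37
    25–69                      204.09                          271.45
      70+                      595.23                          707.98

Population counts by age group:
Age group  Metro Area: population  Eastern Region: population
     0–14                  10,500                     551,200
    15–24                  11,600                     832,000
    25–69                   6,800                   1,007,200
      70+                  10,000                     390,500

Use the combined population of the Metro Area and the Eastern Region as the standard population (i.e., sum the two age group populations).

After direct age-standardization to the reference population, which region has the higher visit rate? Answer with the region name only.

Eastern Region

Combined standard total = 2,819,800; weights = 0.1992, 0.2992, 0.3596, 0.1420.
The Metro Area: 0.1992×550.73 + 0.2992×245.57 + 0.3596×204.09 + 0.1420×595.23 = 341.1039 per 1,000.
The Eastern Region: 0.1992×532.15 + 0.2992×206.37 + 0.3596×271.45 + 0.1420×707.98 = 365.9120 per 1,000.
The crude rates (410.58 vs 364.95) would put the Metro Area higher, but that reflects its age composition; once standardized to a common age structure, the Eastern Region has the higher underlying rate.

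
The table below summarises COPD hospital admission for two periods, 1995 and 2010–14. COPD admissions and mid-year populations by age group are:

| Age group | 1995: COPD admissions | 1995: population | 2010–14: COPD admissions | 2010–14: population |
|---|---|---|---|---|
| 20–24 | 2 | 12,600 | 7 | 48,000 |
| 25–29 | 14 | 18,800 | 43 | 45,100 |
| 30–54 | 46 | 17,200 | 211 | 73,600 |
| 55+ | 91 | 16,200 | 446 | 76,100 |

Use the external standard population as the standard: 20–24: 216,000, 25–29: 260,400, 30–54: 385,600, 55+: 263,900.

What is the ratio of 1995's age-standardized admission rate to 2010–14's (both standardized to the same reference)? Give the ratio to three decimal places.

0.935

Age-specific rates per 10,000 for 1995: 1.59, 7.45, 26.74, 56.17.
For 2010–14: 1.46, 9.53, 28.67, 58.61.
Standard total = 1,125,900; weights = 0.1918, 0.2313, 0.3425, 0.2344.
1995: 0.1918×1.59 + 0.2313×7.45 + 0.3425×26.74 + 0.2344×56.17 = 24.3526 per 10,000.
2010–14: 0.1918×1.46 + 0.2313×9.53 + 0.3425×28.67 + 0.2344×58.61 = 26.0403 per 10,000.
Ratio = 24.3526 ÷ 26.0403 = 0.93519.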